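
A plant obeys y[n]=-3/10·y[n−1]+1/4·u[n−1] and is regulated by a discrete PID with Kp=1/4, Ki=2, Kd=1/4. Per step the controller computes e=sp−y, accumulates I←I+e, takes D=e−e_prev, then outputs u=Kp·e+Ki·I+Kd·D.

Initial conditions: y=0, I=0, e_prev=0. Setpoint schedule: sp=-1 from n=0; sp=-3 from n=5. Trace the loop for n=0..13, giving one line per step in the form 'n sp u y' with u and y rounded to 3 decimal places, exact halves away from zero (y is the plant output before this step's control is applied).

(exact arithmetic carried between steps; '≈' marks a value shown rounded to 6 d.p. or computed from one; I and e_prev carry over from the previous line; the table rounds u and y to 3 d.p., halves away from zero)
n=0: y=0, sp=-1, e=sp−y=-1; I=-1, D=e−e_prev=-1; u=1/4·(-1)+2·(-1)+1/4·(-1)=-2.5; next y=-3/10·0+1/4·(-2.5)=-0.625
n=1: y=-0.625, sp=-1, e=sp−y=-0.375; I=-1.375, D=e−e_prev=0.625; u=1/4·(-0.375)+2·(-1.375)+1/4·0.625=-2.6875; next y=-3/10·(-0.625)+1/4·(-2.6875)=-0.484375
n=2: y=-0.484375, sp=-1, e=sp−y=-0.515625; I=-1.890625, D=e−e_prev=-0.140625; u=1/4·(-0.515625)+2·(-1.890625)+1/4·(-0.140625)≈-3.945313; next y=-3/10·(-0.484375)+1/4·(-3.945313)≈-0.841016
n=3: y≈-0.841016, sp=-1, e=sp−y≈-0.158984; I≈-2.049609, D=e−e_prev≈0.356641; u=1/4·(-0.158984)+2·(-2.049609)+1/4·0.356641≈-4.049805; next y=-3/10·(-0.841016)+1/4·(-4.049805)≈-0.760146
n=4: y≈-0.760146, sp=-1, e=sp−y≈-0.239854; I≈-2.289463, D=e−e_prev≈-0.080869; u=1/4·(-0.239854)+2·(-2.289463)+1/4·(-0.080869)≈-4.659106; next y=-3/10·(-0.760146)+1/4·(-4.659106)≈-0.936733
n=5: y≈-0.936733, sp=-3, e=sp−y≈-2.063267; I≈-4.352730, D=e−e_prev≈-1.823414; u=1/4·(-2.063267)+2·(-4.352730)+1/4·(-1.823414)≈-9.677131; next y=-3/10·(-0.936733)+1/4·(-9.677131)≈-2.138263
n=6: y≈-2.138263, sp=-3, e=sp−y≈-0.861737; I≈-5.214467, D=e−e_prev≈1.201530; u=1/4·(-0.861737)+2·(-5.214467)+1/4·1.201530≈-10.343986; next y=-3/10·(-2.138263)+1/4·(-10.343986)≈-1.944518
n=7: y≈-1.944518, sp=-3, e=sp−y≈-1.055482; I≈-6.269950, D=e−e_prev≈-0.193745; u=1/4·(-1.055482)+2·(-6.269950)+1/4·(-0.193745)≈-12.852206; next y=-3/10·(-1.944518)+1/4·(-12.852206)≈-2.629696
n=8: y≈-2.629696, sp=-3, e=sp−y≈-0.370304; I≈-6.640253, D=e−e_prev≈0.685178; u=1/4·(-0.370304)+2·(-6.640253)+1/4·0.685178≈-13.201788; next y=-3/10·(-2.629696)+1/4·(-13.201788)≈-2.511538
n=9: y≈-2.511538, sp=-3, e=sp−y≈-0.488462; I≈-7.128715, D=e−e_prev≈-0.118158; u=1/4·(-0.488462)+2·(-7.128715)+1/4·(-0.118158)≈-14.409085; next y=-3/10·(-2.511538)+1/4·(-14.409085)≈-2.848810
n=10: y≈-2.848810, sp=-3, e=sp−y≈-0.151190; I≈-7.279905, D=e−e_prev≈0.337272; u=1/4·(-0.151190)+2·(-7.279905)+1/4·0.337272≈-14.513290; next y=-3/10·(-2.848810)+1/4·(-14.513290)≈-2.773680
n=11: y≈-2.773680, sp=-3, e=sp−y≈-0.226320; I≈-7.506226, D=e−e_prev≈-0.075130; u=1/4·(-0.226320)+2·(-7.506226)+1/4·(-0.075130)≈-15.087814; next y=-3/10·(-2.773680)+1/4·(-15.087814)≈-2.939850
n=12: y≈-2.939850, sp=-3, e=sp−y≈-0.060150; I≈-7.566376, D=e−e_prev≈0.166170; u=1/4·(-0.060150)+2·(-7.566376)+1/4·0.166170≈-15.106247; next y=-3/10·(-2.939850)+1/4·(-15.106247)≈-2.894607
n=13: y≈-2.894607, sp=-3, e=sp−y≈-0.105393; I≈-7.671769, D=e−e_prev≈-0.045243; u=1/4·(-0.105393)+2·(-7.671769)+1/4·(-0.045243)≈-15.381197; next y=-3/10·(-2.894607)+1/4·(-15.381197)≈-2.976917

0 -1 -2.500 0.000
1 -1 -2.688 -0.625
2 -1 -3.945 -0.484
3 -1 -4.050 -0.841
4 -1 -4.659 -0.760
5 -3 -9.677 -0.937
6 -3 -10.344 -2.138
7 -3 -12.852 -1.945
8 -3 -13.202 -2.630
9 -3 -14.409 -2.512
10 -3 -14.513 -2.849
11 -3 -15.088 -2.774
12 -3 -15.106 -2.940
13 -3 -15.381 -2.895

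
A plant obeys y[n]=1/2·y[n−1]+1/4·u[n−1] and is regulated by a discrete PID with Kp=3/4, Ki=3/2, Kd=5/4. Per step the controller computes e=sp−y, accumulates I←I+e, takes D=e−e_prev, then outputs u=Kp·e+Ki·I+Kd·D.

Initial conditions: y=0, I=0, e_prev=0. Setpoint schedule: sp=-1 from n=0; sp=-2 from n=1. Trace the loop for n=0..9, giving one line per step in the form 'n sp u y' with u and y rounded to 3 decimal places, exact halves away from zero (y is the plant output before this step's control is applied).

0 -1 -3.500 0.000
1 -2 -4.188 -0.875
2 -2 -3.586 -1.484
3 -2 -4.581 -1.639
4 -2 -4.175 -1.965
5 -2 -4.420 -2.026
6 -2 -4.136 -2.118
7 -2 -4.162 -2.093
8 -2 -4.012 -2.087
9 -2 -4.016 -2.046

(exact arithmetic carried between steps; '≈' marks a value shown rounded to 6 d.p. or computed from one; I and e_prev carry over from the previous line; the table rounds u and y to 3 d.p., halves away from zero)
n=0: y=0, sp=-1, e=sp−y=-1; I=-1, D=e−e_prev=-1; u=3/4·(-1)+3/2·(-1)+5/4·(-1)=-3.5; next y=1/2·0+1/4·(-3.5)=-0.875
n=1: y=-0.875, sp=-2, e=sp−y=-1.125; I=-2.125, D=e−e_prev=-0.125; u=3/4·(-1.125)+3/2·(-2.125)+5/4·(-0.125)=-4.1875; next y=1/2·(-0.875)+1/4·(-4.1875)=-1.484375
n=2: y=-1.484375, sp=-2, e=sp−y=-0.515625; I=-2.640625, D=e−e_prev=0.609375; u=3/4·(-0.515625)+3/2·(-2.640625)+5/4·0.609375≈-3.585938; next y=1/2·(-1.484375)+1/4·(-3.585938)≈-1.638672
n=3: y≈-1.638672, sp=-2, e=sp−y≈-0.361328; I≈-3.001953, D=e−e_prev≈0.154297; u=3/4·(-0.361328)+3/2·(-3.001953)+5/4·0.154297≈-4.581055; next y=1/2·(-1.638672)+1/4·(-4.581055)≈-1.964600
n=4: y≈-1.964600, sp=-2, e=sp−y≈-0.035400; I≈-3.037354, D=e−e_prev≈0.325928; u=3/4·(-0.035400)+3/2·(-3.037354)+5/4·0.325928≈-4.175171; next y=1/2·(-1.964600)+1/4·(-4.175171)≈-2.026093
n=5: y≈-2.026093, sp=-2, e=sp−y≈0.026093; I≈-3.011261, D=e−e_prev≈0.061493; u=3/4·0.026093+3/2·(-3.011261)+5/4·0.061493≈-4.420456; next y=1/2·(-2.026093)+1/4·(-4.420456)≈-2.118160
n=6: y≈-2.118160, sp=-2, e=sp−y≈0.118160; I≈-2.893101, D=e−e_prev≈0.092068; u=3/4·0.118160+3/2·(-2.893101)+5/4·0.092068≈-4.135946; next y=1/2·(-2.118160)+1/4·(-4.135946)≈-2.093067
n=7: y≈-2.093067, sp=-2, e=sp−y≈0.093067; I≈-2.800034, D=e−e_prev≈-0.025094; u=3/4·0.093067+3/2·(-2.800034)+5/4·(-0.025094)≈-4.161618; next y=1/2·(-2.093067)+1/4·(-4.161618)≈-2.086938
n=8: y≈-2.086938, sp=-2, e=sp−y≈0.086938; I≈-2.713096, D=e−e_prev≈-0.006129; u=3/4·0.086938+3/2·(-2.713096)+5/4·(-0.006129)≈-4.012102; next y=1/2·(-2.086938)+1/4·(-4.012102)≈-2.046494
n=9: y≈-2.046494, sp=-2, e=sp−y≈0.046494; I≈-2.666602, D=e−e_prev≈-0.040443; u=3/4·0.046494+3/2·(-2.666602)+5/4·(-0.040443)≈-4.015586; next y=1/2·(-2.046494)+1/4·(-4.015586)≈-2.027144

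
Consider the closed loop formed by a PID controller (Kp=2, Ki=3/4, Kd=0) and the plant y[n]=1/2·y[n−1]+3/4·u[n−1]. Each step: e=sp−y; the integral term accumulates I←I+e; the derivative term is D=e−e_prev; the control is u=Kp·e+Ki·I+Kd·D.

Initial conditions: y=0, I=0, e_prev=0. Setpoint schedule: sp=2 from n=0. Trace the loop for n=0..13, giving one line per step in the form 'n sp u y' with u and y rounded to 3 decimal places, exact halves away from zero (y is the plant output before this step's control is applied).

0 2 5.500 0.000
1 2 -4.344 4.125
2 2 8.693 -1.195
3 2 -8.484 5.922
4 2 14.215 -3.402
5 2 -15.730 8.961
6 2 23.814 -7.317
7 2 -28.375 14.202
8 2 40.525 -14.181
9 2 -50.420 23.303
10 2 69.636 -26.164
11 2 -88.840 39.145
12 2 120.359 -47.058
13 2 -155.792 66.740

(exact arithmetic carried between steps; '≈' marks a value shown rounded to 6 d.p. or computed from one; I and e_prev carry over from the previous line; the table rounds u and y to 3 d.p., halves away from zero)
n=0: y=0, sp=2, e=sp−y=2; I=2, D=e−e_prev=2; u=2·2+3/4·2+0·2=5.5; next y=1/2·0+3/4·5.5=4.125
n=1: y=4.125, sp=2, e=sp−y=-2.125; I=-0.125, D=e−e_prev=-4.125; u=2·(-2.125)+3/4·(-0.125)+0·(-4.125)=-4.34375; next y=1/2·4.125+3/4·(-4.34375)≈-1.195313
n=2: y≈-1.195313, sp=2, e=sp−y≈3.195313; I≈3.070313, D=e−e_prev≈5.320313; u=2·3.195313+3/4·3.070313+0·5.320313≈8.693359; next y=1/2·(-1.195313)+3/4·8.693359≈5.922363
n=3: y≈5.922363, sp=2, e=sp−y≈-3.922363; I≈-0.852051, D=e−e_prev≈-7.117676; u=2·(-3.922363)+3/4·(-0.852051)+0·(-7.117676)≈-8.483765; next y=1/2·5.922363+3/4·(-8.483765)≈-3.401642
n=4: y≈-3.401642, sp=2, e=sp−y≈5.401642; I≈4.549591, D=e−e_prev≈9.324005; u=2·5.401642+3/4·4.549591+0·9.324005≈14.215477; next y=1/2·(-3.401642)+3/4·14.215477≈8.960787
n=5: y≈8.960787, sp=2, e=sp−y≈-6.960787; I≈-2.411196, D=e−e_prev≈-12.362429; u=2·(-6.960787)+3/4·(-2.411196)+0·(-12.362429)≈-15.729970; next y=1/2·8.960787+3/4·(-15.729970)≈-7.317084
n=6: y≈-7.317084, sp=2, e=sp−y≈9.317084; I≈6.905889, D=e−e_prev≈16.277871; u=2·9.317084+3/4·6.905889+0·16.277871≈23.813585; next y=1/2·(-7.317084)+3/4·23.813585≈14.201647
n=7: y≈14.201647, sp=2, e=sp−y≈-12.201647; I≈-5.295758, D=e−e_prev≈-21.518731; u=2·(-12.201647)+3/4·(-5.295758)+0·(-21.518731)≈-28.375112; next y=1/2·14.201647+3/4·(-28.375112)≈-14.180511
n=8: y≈-14.180511, sp=2, e=sp−y≈16.180511; I≈10.884753, D=e−e_prev≈28.382158; u=2·16.180511+3/4·10.884753+0·28.382158≈40.524586; next y=1/2·(-14.180511)+3/4·40.524586≈23.303184
n=9: y≈23.303184, sp=2, e=sp−y≈-21.303184; I≈-10.418431, D=e−e_prev≈-37.483695; u=2·(-21.303184)+3/4·(-10.418431)+0·(-37.483695)≈-50.420192; next y=1/2·23.303184+3/4·(-50.420192)≈-26.163552
n=10: y≈-26.163552, sp=2, e=sp−y≈28.163552; I≈17.745120, D=e−e_prev≈49.466736; u=2·28.163552+3/4·17.745120+0·49.466736≈69.635944; next y=1/2·(-26.163552)+3/4·69.635944≈39.145182
n=11: y≈39.145182, sp=2, e=sp−y≈-37.145182; I≈-19.400062, D=e−e_prev≈-65.308734; u=2·(-37.145182)+3/4·(-19.400062)+0·(-65.308734)≈-88.840410; next y=1/2·39.145182+3/4·(-88.840410)≈-47.057717
n=12: y≈-47.057717, sp=2, e=sp−y≈49.057717; I≈29.657655, D=e−e_prev≈86.202899; u=2·49.057717+3/4·29.657655+0·86.202899≈120.358675; next y=1/2·(-47.057717)+3/4·120.358675≈66.740148
n=13: y≈66.740148, sp=2, e=sp−y≈-64.740148; I≈-35.082493, D=e−e_prev≈-113.797864; u=2·(-64.740148)+3/4·(-35.082493)+0·(-113.797864)≈-155.792165; next y=1/2·66.740148+3/4·(-155.792165)≈-83.474050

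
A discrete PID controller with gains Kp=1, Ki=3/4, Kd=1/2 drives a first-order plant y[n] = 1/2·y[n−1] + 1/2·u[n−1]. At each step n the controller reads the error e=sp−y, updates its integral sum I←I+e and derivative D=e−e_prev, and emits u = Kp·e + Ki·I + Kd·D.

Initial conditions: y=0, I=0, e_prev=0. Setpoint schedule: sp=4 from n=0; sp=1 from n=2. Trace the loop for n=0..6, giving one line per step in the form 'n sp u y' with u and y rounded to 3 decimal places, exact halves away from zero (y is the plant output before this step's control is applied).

(exact arithmetic carried between steps; '≈' marks a value shown rounded to 6 d.p. or computed from one; I and e_prev carry over from the previous line; the table rounds u and y to 3 d.p., halves away from zero)
n=0: y=0, sp=4, e=sp−y=4; I=4, D=e−e_prev=4; u=1·4+3/4·4+1/2·4=9; next y=1/2·0+1/2·9=4.5
n=1: y=4.5, sp=4, e=sp−y=-0.5; I=3.5, D=e−e_prev=-4.5; u=1·(-0.5)+3/4·3.5+1/2·(-4.5)=-0.125; next y=1/2·4.5+1/2·(-0.125)=2.1875
n=2: y=2.1875, sp=1, e=sp−y=-1.1875; I=2.3125, D=e−e_prev=-0.6875; u=1·(-1.1875)+3/4·2.3125+1/2·(-0.6875)=0.203125; next y=1/2·2.1875+1/2·0.203125≈1.195313
n=3: y≈1.195313, sp=1, e=sp−y≈-0.195313; I≈2.117188, D=e−e_prev≈0.992188; u=1·(-0.195313)+3/4·2.117188+1/2·0.992188≈1.888672; next y=1/2·1.195313+1/2·1.888672≈1.541992
n=4: y≈1.541992, sp=1, e=sp−y≈-0.541992; I≈1.575195, D=e−e_prev≈-0.346680; u=1·(-0.541992)+3/4·1.575195+1/2·(-0.346680)≈0.466064; next y=1/2·1.541992+1/2·0.466064≈1.004028
n=5: y≈1.004028, sp=1, e=sp−y≈-0.004028; I≈1.571167, D=e−e_prev≈0.537964; u=1·(-0.004028)+3/4·1.571167+1/2·0.537964≈1.443329; next y=1/2·1.004028+1/2·1.443329≈1.223679
n=6: y≈1.223679, sp=1, e=sp−y≈-0.223679; I≈1.347488, D=e−e_prev≈-0.219650; u=1·(-0.223679)+3/4·1.347488+1/2·(-0.219650)≈0.677113; next y=1/2·1.223679+1/2·0.677113≈0.950396

0 4 9.000 0.000
1 4 -0.125 4.500
2 1 0.203 2.188
3 1 1.889 1.195
4 1 0.466 1.542
5 1 1.443 1.004
6 1 0.677 1.224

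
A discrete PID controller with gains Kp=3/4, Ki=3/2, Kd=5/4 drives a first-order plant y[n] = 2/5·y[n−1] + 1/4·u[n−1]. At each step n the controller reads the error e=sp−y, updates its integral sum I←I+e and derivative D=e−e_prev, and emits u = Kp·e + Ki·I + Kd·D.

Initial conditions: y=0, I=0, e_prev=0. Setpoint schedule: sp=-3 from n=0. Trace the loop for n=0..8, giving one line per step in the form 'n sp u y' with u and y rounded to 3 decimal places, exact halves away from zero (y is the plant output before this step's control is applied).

0 -3 -10.500 0.000
1 -3 -2.063 -2.625
2 -3 -9.614 -1.566
3 -3 -5.317 -3.030
4 -3 -8.813 -2.541
5 -3 -6.515 -3.220
6 -3 -8.094 -2.917
7 -3 -6.883 -3.190
8 -3 -7.616 -2.997

(exact arithmetic carried between steps; '≈' marks a value shown rounded to 6 d.p. or computed from one; I and e_prev carry over from the previous line; the table rounds u and y to 3 d.p., halves away from zero)
n=0: y=0, sp=-3, e=sp−y=-3; I=-3, D=e−e_prev=-3; u=3/4·(-3)+3/2·(-3)+5/4·(-3)=-10.5; next y=2/5·0+1/4·(-10.5)=-2.625
n=1: y=-2.625, sp=-3, e=sp−y=-0.375; I=-3.375, D=e−e_prev=2.625; u=3/4·(-0.375)+3/2·(-3.375)+5/4·2.625=-2.0625; next y=2/5·(-2.625)+1/4·(-2.0625)=-1.565625
n=2: y=-1.565625, sp=-3, e=sp−y=-1.434375; I=-4.809375, D=e−e_prev=-1.059375; u=3/4·(-1.434375)+3/2·(-4.809375)+5/4·(-1.059375)≈-9.614063; next y=2/5·(-1.565625)+1/4·(-9.614063)≈-3.029766
n=3: y≈-3.029766, sp=-3, e=sp−y≈0.029766; I≈-4.779609, D=e−e_prev≈1.464141; u=3/4·0.029766+3/2·(-4.779609)+5/4·1.464141≈-5.316914; next y=2/5·(-3.029766)+1/4·(-5.316914)≈-2.541135
n=4: y≈-2.541135, sp=-3, e=sp−y≈-0.458865; I≈-5.238475, D=e−e_prev≈-0.488631; u=3/4·(-0.458865)+3/2·(-5.238475)+5/4·(-0.488631)≈-8.812649; next y=2/5·(-2.541135)+1/4·(-8.812649)≈-3.219616
n=5: y≈-3.219616, sp=-3, e=sp−y≈0.219616; I≈-5.018858, D=e−e_prev≈0.678481; u=3/4·0.219616+3/2·(-5.018858)+5/4·0.678481≈-6.515473; next y=2/5·(-3.219616)+1/4·(-6.515473)≈-2.916715
n=6: y≈-2.916715, sp=-3, e=sp−y≈-0.083285; I≈-5.102143, D=e−e_prev≈-0.302901; u=3/4·(-0.083285)+3/2·(-5.102143)+5/4·(-0.302901)≈-8.094306; next y=2/5·(-2.916715)+1/4·(-8.094306)≈-3.190262
n=7: y≈-3.190262, sp=-3, e=sp−y≈0.190262; I≈-4.911881, D=e−e_prev≈0.273548; u=3/4·0.190262+3/2·(-4.911881)+5/4·0.273548≈-6.883190; next y=2/5·(-3.190262)+1/4·(-6.883190)≈-2.996903
n=8: y≈-2.996903, sp=-3, e=sp−y≈-0.003097; I≈-4.914979, D=e−e_prev≈-0.193360; u=3/4·(-0.003097)+3/2·(-4.914979)+5/4·(-0.193360)≈-7.616491; next y=2/5·(-2.996903)+1/4·(-7.616491)≈-3.102884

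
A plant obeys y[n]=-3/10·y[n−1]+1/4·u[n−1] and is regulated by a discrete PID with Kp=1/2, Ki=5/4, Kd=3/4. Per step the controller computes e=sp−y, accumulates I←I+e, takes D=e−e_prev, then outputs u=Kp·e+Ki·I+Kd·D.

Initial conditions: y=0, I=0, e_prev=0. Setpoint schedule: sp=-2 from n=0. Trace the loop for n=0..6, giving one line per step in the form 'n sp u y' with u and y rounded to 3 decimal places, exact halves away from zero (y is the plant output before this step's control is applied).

0 -2 -5.000 0.000
1 -2 -2.875 -1.250
2 -2 -7.016 -0.344
3 -2 -5.139 -1.651
4 -2 -8.709 -0.789
5 -2 -6.699 -1.940
6 -2 -9.756 -1.093

(exact arithmetic carried between steps; '≈' marks a value shown rounded to 6 d.p. or computed from one; I and e_prev carry over from the previous line; the table rounds u and y to 3 d.p., halves away from zero)
n=0: y=0, sp=-2, e=sp−y=-2; I=-2, D=e−e_prev=-2; u=1/2·(-2)+5/4·(-2)+3/4·(-2)=-5; next y=-3/10·0+1/4·(-5)=-1.25
n=1: y=-1.25, sp=-2, e=sp−y=-0.75; I=-2.75, D=e−e_prev=1.25; u=1/2·(-0.75)+5/4·(-2.75)+3/4·1.25=-2.875; next y=-3/10·(-1.25)+1/4·(-2.875)=-0.34375
n=2: y=-0.34375, sp=-2, e=sp−y=-1.65625; I=-4.40625, D=e−e_prev=-0.90625; u=1/2·(-1.65625)+5/4·(-4.40625)+3/4·(-0.90625)=-7.015625; next y=-3/10·(-0.34375)+1/4·(-7.015625)≈-1.650781
n=3: y≈-1.650781, sp=-2, e=sp−y≈-0.349219; I≈-4.755469, D=e−e_prev≈1.307031; u=1/2·(-0.349219)+5/4·(-4.755469)+3/4·1.307031≈-5.138672; next y=-3/10·(-1.650781)+1/4·(-5.138672)≈-0.789434
n=4: y≈-0.789434, sp=-2, e=sp−y≈-1.210566; I≈-5.966035, D=e−e_prev≈-0.861348; u=1/2·(-1.210566)+5/4·(-5.966035)+3/4·(-0.861348)≈-8.708838; next y=-3/10·(-0.789434)+1/4·(-8.708838)≈-1.940379
n=5: y≈-1.940379, sp=-2, e=sp−y≈-0.059621; I≈-6.025656, D=e−e_prev≈1.150946; u=1/2·(-0.059621)+5/4·(-6.025656)+3/4·1.150946≈-6.698671; next y=-3/10·(-1.940379)+1/4·(-6.698671)≈-1.092554
n=6: y≈-1.092554, sp=-2, e=sp−y≈-0.907446; I≈-6.933102, D=e−e_prev≈-0.847826; u=1/2·(-0.907446)+5/4·(-6.933102)+3/4·(-0.847826)≈-9.755970; next y=-3/10·(-1.092554)+1/4·(-9.755970)≈-2.111226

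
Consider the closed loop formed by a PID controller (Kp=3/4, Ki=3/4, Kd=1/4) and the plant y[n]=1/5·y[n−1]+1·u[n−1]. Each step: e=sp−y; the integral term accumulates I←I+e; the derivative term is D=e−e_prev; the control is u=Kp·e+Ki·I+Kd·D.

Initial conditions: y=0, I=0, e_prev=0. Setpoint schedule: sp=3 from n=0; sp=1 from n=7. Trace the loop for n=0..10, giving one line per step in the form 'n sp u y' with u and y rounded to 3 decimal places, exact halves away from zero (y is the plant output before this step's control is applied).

0 3 5.250 0.000
1 3 -2.438 5.250
2 3 8.803 -1.388
3 3 -6.914 8.526
4 3 15.455 -5.208
5 3 -16.160 14.413
6 3 28.644 -13.278
7 1 -38.287 25.989
8 1 56.674 -33.089
9 1 -78.033 50.057
10 1 112.598 -68.022

(exact arithmetic carried between steps; '≈' marks a value shown rounded to 6 d.p. or computed from one; I and e_prev carry over from the previous line; the table rounds u and y to 3 d.p., halves away from zero)
n=0: y=0, sp=3, e=sp−y=3; I=3, D=e−e_prev=3; u=3/4·3+3/4·3+1/4·3=5.25; next y=1/5·0+1·5.25=5.25
n=1: y=5.25, sp=3, e=sp−y=-2.25; I=0.75, D=e−e_prev=-5.25; u=3/4·(-2.25)+3/4·0.75+1/4·(-5.25)=-2.4375; next y=1/5·5.25+1·(-2.4375)=-1.3875
n=2: y=-1.3875, sp=3, e=sp−y=4.3875; I=5.1375, D=e−e_prev=6.6375; u=3/4·4.3875+3/4·5.1375+1/4·6.6375=8.803125; next y=1/5·(-1.3875)+1·8.803125=8.525625
n=3: y=8.525625, sp=3, e=sp−y=-5.525625; I=-0.388125, D=e−e_prev=-9.913125; u=3/4·(-5.525625)+3/4·(-0.388125)+1/4·(-9.913125)≈-6.913594; next y=1/5·8.525625+1·(-6.913594)≈-5.208469
n=4: y≈-5.208469, sp=3, e=sp−y≈8.208469; I≈7.820344, D=e−e_prev≈13.734094; u=3/4·8.208469+3/4·7.820344+1/4·13.734094≈15.455133; next y=1/5·(-5.208469)+1·15.455133≈14.413439
n=5: y≈14.413439, sp=3, e=sp−y≈-11.413439; I≈-3.593095, D=e−e_prev≈-19.621908; u=3/4·(-11.413439)+3/4·(-3.593095)+1/4·(-19.621908)≈-16.160378; next y=1/5·14.413439+1·(-16.160378)≈-13.277690
n=6: y≈-13.277690, sp=3, e=sp−y≈16.277690; I≈12.684595, D=e−e_prev≈27.691129; u=3/4·16.277690+3/4·12.684595+1/4·27.691129≈28.644496; next y=1/5·(-13.277690)+1·28.644496≈25.988958
n=7: y≈25.988958, sp=1, e=sp−y≈-24.988958; I≈-12.304363, D=e−e_prev≈-41.266648; u=3/4·(-24.988958)+3/4·(-12.304363)+1/4·(-41.266648)≈-38.286652; next y=1/5·25.988958+1·(-38.286652)≈-33.088861
n=8: y≈-33.088861, sp=1, e=sp−y≈34.088861; I≈21.784498, D=e−e_prev≈59.077819; u=3/4·34.088861+3/4·21.784498+1/4·59.077819≈56.674474; next y=1/5·(-33.088861)+1·56.674474≈50.056702
n=9: y≈50.056702, sp=1, e=sp−y≈-49.056702; I≈-27.272204, D=e−e_prev≈-83.145562; u=3/4·(-49.056702)+3/4·(-27.272204)+1/4·(-83.145562)≈-78.033069; next y=1/5·50.056702+1·(-78.033069)≈-68.021729
n=10: y≈-68.021729, sp=1, e=sp−y≈69.021729; I≈41.749526, D=e−e_prev≈118.078431; u=3/4·69.021729+3/4·41.749526+1/4·118.078431≈112.598049; next y=1/5·(-68.021729)+1·112.598049≈98.993703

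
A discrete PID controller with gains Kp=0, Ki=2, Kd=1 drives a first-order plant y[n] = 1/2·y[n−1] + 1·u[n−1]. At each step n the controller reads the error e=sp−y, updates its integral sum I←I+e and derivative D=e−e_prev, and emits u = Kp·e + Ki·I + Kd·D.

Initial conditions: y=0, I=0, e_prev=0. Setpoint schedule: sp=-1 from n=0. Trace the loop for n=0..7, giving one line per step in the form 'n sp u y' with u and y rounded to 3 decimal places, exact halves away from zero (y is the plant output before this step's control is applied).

(exact arithmetic carried between steps; '≈' marks a value shown rounded to 6 d.p. or computed from one; I and e_prev carry over from the previous line; the table rounds u and y to 3 d.p., halves away from zero)
n=0: y=0, sp=-1, e=sp−y=-1; I=-1, D=e−e_prev=-1; u=0·(-1)+2·(-1)+1·(-1)=-3; next y=1/2·0+1·(-3)=-3
n=1: y=-3, sp=-1, e=sp−y=2; I=1, D=e−e_prev=3; u=0·2+2·1+1·3=5; next y=1/2·(-3)+1·5=3.5
n=2: y=3.5, sp=-1, e=sp−y=-4.5; I=-3.5, D=e−e_prev=-6.5; u=0·(-4.5)+2·(-3.5)+1·(-6.5)=-13.5; next y=1/2·3.5+1·(-13.5)=-11.75
n=3: y=-11.75, sp=-1, e=sp−y=10.75; I=7.25, D=e−e_prev=15.25; u=0·10.75+2·7.25+1·15.25=29.75; next y=1/2·(-11.75)+1·29.75=23.875
n=4: y=23.875, sp=-1, e=sp−y=-24.875; I=-17.625, D=e−e_prev=-35.625; u=0·(-24.875)+2·(-17.625)+1·(-35.625)=-70.875; next y=1/2·23.875+1·(-70.875)=-58.9375
n=5: y=-58.9375, sp=-1, e=sp−y=57.9375; I=40.3125, D=e−e_prev=82.8125; u=0·57.9375+2·40.3125+1·82.8125=163.4375; next y=1/2·(-58.9375)+1·163.4375=133.96875
n=6: y=133.96875, sp=-1, e=sp−y=-134.96875; I=-94.65625, D=e−e_prev=-192.90625; u=0·(-134.96875)+2·(-94.65625)+1·(-192.90625)=-382.21875; next y=1/2·133.96875+1·(-382.21875)=-315.234375
n=7: y=-315.234375, sp=-1, e=sp−y=314.234375; I=219.578125, D=e−e_prev=449.203125; u=0·314.234375+2·219.578125+1·449.203125=888.359375; next y=1/2·(-315.234375)+1·888.359375≈730.742188

0 -1 -3.000 0.000
1 -1 5.000 -3.000
2 -1 -13.500 3.500
3 -1 29.750 -11.750
4 -1 -70.875 23.875
5 -1 163.438 -58.938
6 -1 -382.219 133.969
7 -1 888.359 -315.234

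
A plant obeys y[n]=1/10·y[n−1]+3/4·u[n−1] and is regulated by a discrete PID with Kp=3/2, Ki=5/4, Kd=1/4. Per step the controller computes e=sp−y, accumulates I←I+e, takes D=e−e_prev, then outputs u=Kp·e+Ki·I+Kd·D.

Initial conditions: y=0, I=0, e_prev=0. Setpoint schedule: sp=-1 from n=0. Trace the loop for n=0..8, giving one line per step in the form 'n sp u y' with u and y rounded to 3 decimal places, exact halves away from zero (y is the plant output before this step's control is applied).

(exact arithmetic carried between steps; '≈' marks a value shown rounded to 6 d.p. or computed from one; I and e_prev carry over from the previous line; the table rounds u and y to 3 d.p., halves away from zero)
n=0: y=0, sp=-1, e=sp−y=-1; I=-1, D=e−e_prev=-1; u=3/2·(-1)+5/4·(-1)+1/4·(-1)=-3; next y=1/10·0+3/4·(-3)=-2.25
n=1: y=-2.25, sp=-1, e=sp−y=1.25; I=0.25, D=e−e_prev=2.25; u=3/2·1.25+5/4·0.25+1/4·2.25=2.75; next y=1/10·(-2.25)+3/4·2.75=1.8375
n=2: y=1.8375, sp=-1, e=sp−y=-2.8375; I=-2.5875, D=e−e_prev=-4.0875; u=3/2·(-2.8375)+5/4·(-2.5875)+1/4·(-4.0875)=-8.5125; next y=1/10·1.8375+3/4·(-8.5125)=-6.200625
n=3: y=-6.200625, sp=-1, e=sp−y=5.200625; I=2.613125, D=e−e_prev=8.038125; u=3/2·5.200625+5/4·2.613125+1/4·8.038125=13.076875; next y=1/10·(-6.200625)+3/4·13.076875≈9.187594
n=4: y≈9.187594, sp=-1, e=sp−y≈-10.187594; I≈-7.574469, D=e−e_prev≈-15.388219; u=3/2·(-10.187594)+5/4·(-7.574469)+1/4·(-15.388219)≈-28.596531; next y=1/10·9.187594+3/4·(-28.596531)≈-20.528639
n=5: y≈-20.528639, sp=-1, e=sp−y≈19.528639; I≈11.954170, D=e−e_prev≈29.716233; u=3/2·19.528639+5/4·11.954170+1/4·29.716233≈51.664730; next y=1/10·(-20.528639)+3/4·51.664730≈36.695683
n=6: y≈36.695683, sp=-1, e=sp−y≈-37.695683; I≈-25.741513, D=e−e_prev≈-57.224322; u=3/2·(-37.695683)+5/4·(-25.741513)+1/4·(-57.224322)≈-103.026497; next y=1/10·36.695683+3/4·(-103.026497)≈-73.600304
n=7: y≈-73.600304, sp=-1, e=sp−y≈72.600304; I≈46.858791, D=e−e_prev≈110.295988; u=3/2·72.600304+5/4·46.858791+1/4·110.295988≈195.047943; next y=1/10·(-73.600304)+3/4·195.047943≈138.925927
n=8: y≈138.925927, sp=-1, e=sp−y≈-139.925927; I≈-93.067135, D=e−e_prev≈-212.526231; u=3/2·(-139.925927)+5/4·(-93.067135)+1/4·(-212.526231)≈-379.354367; next y=1/10·138.925927+3/4·(-379.354367)≈-270.623182

0 -1 -3.000 0.000
1 -1 2.750 -2.250
2 -1 -8.513 1.838
3 -1 13.077 -6.201
4 -1 -28.597 9.188
5 -1 51.665 -20.529
6 -1 -103.026 36.696
7 -1 195.048 -73.600
8 -1 -379.354 138.926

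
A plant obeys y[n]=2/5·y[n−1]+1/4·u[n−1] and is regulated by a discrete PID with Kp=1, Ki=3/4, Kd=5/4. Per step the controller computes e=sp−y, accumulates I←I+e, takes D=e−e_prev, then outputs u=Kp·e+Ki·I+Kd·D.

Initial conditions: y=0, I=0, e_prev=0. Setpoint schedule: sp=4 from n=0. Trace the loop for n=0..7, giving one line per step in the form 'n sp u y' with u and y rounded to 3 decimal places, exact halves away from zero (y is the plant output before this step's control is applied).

0 4 12.000 0.000
1 4 1.000 3.000
2 4 10.150 1.450
3 4 5.123 3.118
4 4 9.638 2.528
5 4 7.326 3.421
6 4 9.540 3.200
7 4 8.469 3.665

(exact arithmetic carried between steps; '≈' marks a value shown rounded to 6 d.p. or computed from one; I and e_prev carry over from the previous line; the table rounds u and y to 3 d.p., halves away from zero)
n=0: y=0, sp=4, e=sp−y=4; I=4, D=e−e_prev=4; u=1·4+3/4·4+5/4·4=12; next y=2/5·0+1/4·12=3
n=1: y=3, sp=4, e=sp−y=1; I=5, D=e−e_prev=-3; u=1·1+3/4·5+5/4·(-3)=1; next y=2/5·3+1/4·1=1.45
n=2: y=1.45, sp=4, e=sp−y=2.55; I=7.55, D=e−e_prev=1.55; u=1·2.55+3/4·7.55+5/4·1.55=10.15; next y=2/5·1.45+1/4·10.15=3.1175
n=3: y=3.1175, sp=4, e=sp−y=0.8825; I=8.4325, D=e−e_prev=-1.6675; u=1·0.8825+3/4·8.4325+5/4·(-1.6675)=5.1225; next y=2/5·3.1175+1/4·5.1225=2.527625
n=4: y=2.527625, sp=4, e=sp−y=1.472375; I=9.904875, D=e−e_prev=0.589875; u=1·1.472375+3/4·9.904875+5/4·0.589875=9.638375; next y=2/5·2.527625+1/4·9.638375≈3.420644
n=5: y≈3.420644, sp=4, e=sp−y≈0.579356; I≈10.484231, D=e−e_prev≈-0.893019; u=1·0.579356+3/4·10.484231+5/4·(-0.893019)≈7.326256; next y=2/5·3.420644+1/4·7.326256≈3.199822
n=6: y≈3.199822, sp=4, e=sp−y≈0.800178; I≈11.284410, D=e−e_prev≈0.220822; u=1·0.800178+3/4·11.284410+5/4·0.220822≈9.539513; next y=2/5·3.199822+1/4·9.539513≈3.664807
n=7: y≈3.664807, sp=4, e=sp−y≈0.335193; I≈11.619603, D=e−e_prev≈-0.464985; u=1·0.335193+3/4·11.619603+5/4·(-0.464985)≈8.468663; next y=2/5·3.664807+1/4·8.468663≈3.583089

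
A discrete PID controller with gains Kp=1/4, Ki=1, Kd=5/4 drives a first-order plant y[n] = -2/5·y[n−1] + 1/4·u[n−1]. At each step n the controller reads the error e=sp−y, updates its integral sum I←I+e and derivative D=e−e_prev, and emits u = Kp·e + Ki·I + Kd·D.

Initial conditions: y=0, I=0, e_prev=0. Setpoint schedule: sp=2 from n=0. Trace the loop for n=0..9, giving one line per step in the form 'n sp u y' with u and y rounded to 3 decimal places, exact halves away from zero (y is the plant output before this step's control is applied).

(exact arithmetic carried between steps; '≈' marks a value shown rounded to 6 d.p. or computed from one; I and e_prev carry over from the previous line; the table rounds u and y to 3 d.p., halves away from zero)
n=0: y=0, sp=2, e=sp−y=2; I=2, D=e−e_prev=2; u=1/4·2+1·2+5/4·2=5; next y=-2/5·0+1/4·5=1.25
n=1: y=1.25, sp=2, e=sp−y=0.75; I=2.75, D=e−e_prev=-1.25; u=1/4·0.75+1·2.75+5/4·(-1.25)=1.375; next y=-2/5·1.25+1/4·1.375=-0.15625
n=2: y=-0.15625, sp=2, e=sp−y=2.15625; I=4.90625, D=e−e_prev=1.40625; u=1/4·2.15625+1·4.90625+5/4·1.40625=7.203125; next y=-2/5·(-0.15625)+1/4·7.203125≈1.863281
n=3: y≈1.863281, sp=2, e=sp−y≈0.136719; I≈5.042969, D=e−e_prev≈-2.019531; u=1/4·0.136719+1·5.042969+5/4·(-2.019531)≈2.552734; next y=-2/5·1.863281+1/4·2.552734≈-0.107129
n=4: y≈-0.107129, sp=2, e=sp−y≈2.107129; I≈7.150098, D=e−e_prev≈1.970410; u=1/4·2.107129+1·7.150098+5/4·1.970410≈10.139893; next y=-2/5·(-0.107129)+1/4·10.139893≈2.577825
n=5: y≈2.577825, sp=2, e=sp−y≈-0.577825; I≈6.572273, D=e−e_prev≈-2.684954; u=1/4·(-0.577825)+1·6.572273+5/4·(-2.684954)≈3.071625; next y=-2/5·2.577825+1/4·3.071625≈-0.263224
n=6: y≈-0.263224, sp=2, e=sp−y≈2.263224; I≈8.835497, D=e−e_prev≈2.841048; u=1/4·2.263224+1·8.835497+5/4·2.841048≈12.952613; next y=-2/5·(-0.263224)+1/4·12.952613≈3.343443
n=7: y≈3.343443, sp=2, e=sp−y≈-1.343443; I≈7.492054, D=e−e_prev≈-3.606666; u=1/4·(-1.343443)+1·7.492054+5/4·(-3.606666)≈2.647860; next y=-2/5·3.343443+1/4·2.647860≈-0.675412
n=8: y≈-0.675412, sp=2, e=sp−y≈2.675412; I≈10.167466, D=e−e_prev≈4.018855; u=1/4·2.675412+1·10.167466+5/4·4.018855≈15.859887; next y=-2/5·(-0.675412)+1/4·15.859887≈4.235137
n=9: y≈4.235137, sp=2, e=sp−y≈-2.235137; I≈7.932329, D=e−e_prev≈-4.910549; u=1/4·(-2.235137)+1·7.932329+5/4·(-4.910549)≈1.235359; next y=-2/5·4.235137+1/4·1.235359≈-1.385215

0 2 5.000 0.000
1 2 1.375 1.250
2 2 7.203 -0.156
3 2 2.553 1.863
4 2 10.140 -0.107
5 2 3.072 2.578
6 2 12.953 -0.263
7 2 2.648 3.343
8 2 15.860 -0.675
9 2 1.235 4.235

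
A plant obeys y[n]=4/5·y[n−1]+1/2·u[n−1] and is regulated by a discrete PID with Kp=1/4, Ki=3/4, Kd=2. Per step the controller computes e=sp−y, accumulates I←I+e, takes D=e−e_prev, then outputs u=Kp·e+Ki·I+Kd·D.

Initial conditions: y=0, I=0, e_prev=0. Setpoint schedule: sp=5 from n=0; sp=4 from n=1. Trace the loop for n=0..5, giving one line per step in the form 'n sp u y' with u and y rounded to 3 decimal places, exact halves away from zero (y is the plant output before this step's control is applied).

0 5 15.000 0.000
1 4 -16.750 7.500
2 4 27.250 -2.375
3 4 -30.019 11.725
4 4 44.451 -5.629
5 4 -53.090 17.722

(exact arithmetic carried between steps; '≈' marks a value shown rounded to 6 d.p. or computed from one; I and e_prev carry over from the previous line; the table rounds u and y to 3 d.p., halves away from zero)
n=0: y=0, sp=5, e=sp−y=5; I=5, D=e−e_prev=5; u=1/4·5+3/4·5+2·5=15; next y=4/5·0+1/2·15=7.5
n=1: y=7.5, sp=4, e=sp−y=-3.5; I=1.5, D=e−e_prev=-8.5; u=1/4·(-3.5)+3/4·1.5+2·(-8.5)=-16.75; next y=4/5·7.5+1/2·(-16.75)=-2.375
n=2: y=-2.375, sp=4, e=sp−y=6.375; I=7.875, D=e−e_prev=9.875; u=1/4·6.375+3/4·7.875+2·9.875=27.25; next y=4/5·(-2.375)+1/2·27.25=11.725
n=3: y=11.725, sp=4, e=sp−y=-7.725; I=0.15, D=e−e_prev=-14.1; u=1/4·(-7.725)+3/4·0.15+2·(-14.1)=-30.01875; next y=4/5·11.725+1/2·(-30.01875)=-5.629375
n=4: y=-5.629375, sp=4, e=sp−y=9.629375; I=9.779375, D=e−e_prev=17.354375; u=1/4·9.629375+3/4·9.779375+2·17.354375=44.450625; next y=4/5·(-5.629375)+1/2·44.450625≈17.721813
n=5: y≈17.721813, sp=4, e=sp−y≈-13.721813; I≈-3.942438, D=e−e_prev≈-23.351188; u=1/4·(-13.721813)+3/4·(-3.942438)+2·(-23.351188)≈-53.089656; next y=4/5·17.721813+1/2·(-53.089656)≈-12.367378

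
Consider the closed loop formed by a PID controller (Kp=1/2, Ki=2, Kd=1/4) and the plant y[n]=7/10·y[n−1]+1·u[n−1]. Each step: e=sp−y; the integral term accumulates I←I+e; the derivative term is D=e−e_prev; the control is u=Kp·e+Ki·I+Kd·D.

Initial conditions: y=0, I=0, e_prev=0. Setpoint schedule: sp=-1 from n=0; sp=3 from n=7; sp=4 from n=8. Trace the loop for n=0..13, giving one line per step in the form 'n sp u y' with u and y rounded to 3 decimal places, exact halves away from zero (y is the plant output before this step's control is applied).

(exact arithmetic carried between steps; '≈' marks a value shown rounded to 6 d.p. or computed from one; I and e_prev carry over from the previous line; the table rounds u and y to 3 d.p., halves away from zero)
n=0: y=0, sp=-1, e=sp−y=-1; I=-1, D=e−e_prev=-1; u=1/2·(-1)+2·(-1)+1/4·(-1)=-2.75; next y=7/10·0+1·(-2.75)=-2.75
n=1: y=-2.75, sp=-1, e=sp−y=1.75; I=0.75, D=e−e_prev=2.75; u=1/2·1.75+2·0.75+1/4·2.75=3.0625; next y=7/10·(-2.75)+1·3.0625=1.1375
n=2: y=1.1375, sp=-1, e=sp−y=-2.1375; I=-1.3875, D=e−e_prev=-3.8875; u=1/2·(-2.1375)+2·(-1.3875)+1/4·(-3.8875)=-4.815625; next y=7/10·1.1375+1·(-4.815625)=-4.019375
n=3: y=-4.019375, sp=-1, e=sp−y=3.019375; I=1.631875, D=e−e_prev=5.156875; u=1/2·3.019375+2·1.631875+1/4·5.156875≈6.062656; next y=7/10·(-4.019375)+1·6.062656≈3.249094
n=4: y≈3.249094, sp=-1, e=sp−y≈-4.249094; I≈-2.617219, D=e−e_prev≈-7.268469; u=1/2·(-4.249094)+2·(-2.617219)+1/4·(-7.268469)≈-9.176102; next y=7/10·3.249094+1·(-9.176102)≈-6.901736
n=5: y≈-6.901736, sp=-1, e=sp−y≈5.901736; I≈3.284517, D=e−e_prev≈10.150830; u=1/2·5.901736+2·3.284517+1/4·10.150830≈12.057610; next y=7/10·(-6.901736)+1·12.057610≈7.226395
n=6: y≈7.226395, sp=-1, e=sp−y≈-8.226395; I≈-4.941877, D=e−e_prev≈-14.128131; u=1/2·(-8.226395)+2·(-4.941877)+1/4·(-14.128131)≈-17.528985; next y=7/10·7.226395+1·(-17.528985)≈-12.470509
n=7: y≈-12.470509, sp=3, e=sp−y≈15.470509; I≈10.528631, D=e−e_prev≈23.696903; u=1/2·15.470509+2·10.528631+1/4·23.696903≈34.716742; next y=7/10·(-12.470509)+1·34.716742≈25.987386
n=8: y≈25.987386, sp=4, e=sp−y≈-21.987386; I≈-11.458755, D=e−e_prev≈-37.457895; u=1/2·(-21.987386)+2·(-11.458755)+1/4·(-37.457895)≈-43.275677; next y=7/10·25.987386+1·(-43.275677)≈-25.084507
n=9: y≈-25.084507, sp=4, e=sp−y≈29.084507; I≈17.625752, D=e−e_prev≈51.071893; u=1/2·29.084507+2·17.625752+1/4·51.071893≈62.561730; next y=7/10·(-25.084507)+1·62.561730≈45.002575
n=10: y≈45.002575, sp=4, e=sp−y≈-41.002575; I≈-23.376824, D=e−e_prev≈-70.087082; u=1/2·(-41.002575)+2·(-23.376824)+1/4·(-70.087082)≈-84.776705; next y=7/10·45.002575+1·(-84.776705)≈-53.274903
n=11: y≈-53.274903, sp=4, e=sp−y≈57.274903; I≈33.898079, D=e−e_prev≈98.277478; u=1/2·57.274903+2·33.898079+1/4·98.277478≈121.002979; next y=7/10·(-53.274903)+1·121.002979≈83.710547
n=12: y≈83.710547, sp=4, e=sp−y≈-79.710547; I≈-45.812468, D=e−e_prev≈-136.985450; u=1/2·(-79.710547)+2·(-45.812468)+1/4·(-136.985450)≈-165.726572; next y=7/10·83.710547+1·(-165.726572)≈-107.129189
n=13: y≈-107.129189, sp=4, e=sp−y≈111.129189; I≈65.316721, D=e−e_prev≈190.839736; u=1/2·111.129189+2·65.316721+1/4·190.839736≈233.907971; next y=7/10·(-107.129189)+1·233.907971≈158.917538

0 -1 -2.750 0.000
1 -1 3.063 -2.750
2 -1 -4.816 1.138
3 -1 6.063 -4.019
4 -1 -9.176 3.249
5 -1 12.058 -6.902
6 -1 -17.529 7.226
7 3 34.717 -12.471
8 4 -43.276 25.987
9 4 62.562 -25.085
10 4 -84.777 45.003
11 4 121.003 -53.275
12 4 -165.727 83.711
13 4 233.908 -107.129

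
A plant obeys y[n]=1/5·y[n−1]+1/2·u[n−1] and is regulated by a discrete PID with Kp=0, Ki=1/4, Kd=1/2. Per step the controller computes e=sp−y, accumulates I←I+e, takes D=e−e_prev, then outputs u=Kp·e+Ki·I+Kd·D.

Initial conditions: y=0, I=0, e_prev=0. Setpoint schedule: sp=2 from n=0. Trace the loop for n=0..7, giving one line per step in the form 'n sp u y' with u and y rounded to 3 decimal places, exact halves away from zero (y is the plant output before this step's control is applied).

0 2 1.500 0.000
1 2 0.438 0.750
2 2 1.411 0.369
3 2 1.320 0.779
4 2 1.803 0.816
5 2 1.931 1.065
6 2 2.204 1.178
7 2 2.347 1.338

(exact arithmetic carried between steps; '≈' marks a value shown rounded to 6 d.p. or computed from one; I and e_prev carry over from the previous line; the table rounds u and y to 3 d.p., halves away from zero)
n=0: y=0, sp=2, e=sp−y=2; I=2, D=e−e_prev=2; u=0·2+1/4·2+1/2·2=1.5; next y=1/5·0+1/2·1.5=0.75
n=1: y=0.75, sp=2, e=sp−y=1.25; I=3.25, D=e−e_prev=-0.75; u=0·1.25+1/4·3.25+1/2·(-0.75)=0.4375; next y=1/5·0.75+1/2·0.4375=0.36875
n=2: y=0.36875, sp=2, e=sp−y=1.63125; I=4.88125, D=e−e_prev=0.38125; u=0·1.63125+1/4·4.88125+1/2·0.38125≈1.410938; next y=1/5·0.36875+1/2·1.410938≈0.779219
n=3: y≈0.779219, sp=2, e=sp−y≈1.220781; I≈6.102031, D=e−e_prev≈-0.410469; u=0·1.220781+1/4·6.102031+1/2·(-0.410469)≈1.320273; next y=1/5·0.779219+1/2·1.320273≈0.815980
n=4: y≈0.815980, sp=2, e=sp−y≈1.184020; I≈7.286051, D=e−e_prev≈-0.036762; u=0·1.184020+1/4·7.286051+1/2·(-0.036762)≈1.803132; next y=1/5·0.815980+1/2·1.803132≈1.064762
n=5: y≈1.064762, sp=2, e=sp−y≈0.935238; I≈8.221289, D=e−e_prev≈-0.248782; u=0·0.935238+1/4·8.221289+1/2·(-0.248782)≈1.930931; next y=1/5·1.064762+1/2·1.930931≈1.178418
n=6: y≈1.178418, sp=2, e=sp−y≈0.821582; I≈9.042871, D=e−e_prev≈-0.113656; u=0·0.821582+1/4·9.042871+1/2·(-0.113656)≈2.203890; next y=1/5·1.178418+1/2·2.203890≈1.337628
n=7: y≈1.337628, sp=2, e=sp−y≈0.662372; I≈9.705242, D=e−e_prev≈-0.159210; u=0·0.662372+1/4·9.705242+1/2·(-0.159210)≈2.346705; next y=1/5·1.337628+1/2·2.346705≈1.440878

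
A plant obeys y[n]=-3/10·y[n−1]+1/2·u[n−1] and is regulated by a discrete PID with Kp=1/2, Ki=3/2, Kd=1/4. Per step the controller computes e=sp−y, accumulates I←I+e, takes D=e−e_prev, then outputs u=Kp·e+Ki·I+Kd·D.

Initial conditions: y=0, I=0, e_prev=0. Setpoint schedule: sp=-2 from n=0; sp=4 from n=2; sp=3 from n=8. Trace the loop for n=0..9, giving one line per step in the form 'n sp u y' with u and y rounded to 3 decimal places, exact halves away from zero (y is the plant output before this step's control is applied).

0 -2 -4.500 0.000
1 -2 -1.938 -2.250
2 4 6.973 -0.294
3 4 3.699 3.575
4 4 11.599 0.777
5 4 4.958 5.566
6 4 14.510 0.809
7 4 4.150 7.012
8 3 14.774 -0.029
9 3 1.102 7.396

(exact arithmetic carried between steps; '≈' marks a value shown rounded to 6 d.p. or computed from one; I and e_prev carry over from the previous line; the table rounds u and y to 3 d.p., halves away from zero)
n=0: y=0, sp=-2, e=sp−y=-2; I=-2, D=e−e_prev=-2; u=1/2·(-2)+3/2·(-2)+1/4·(-2)=-4.5; next y=-3/10·0+1/2·(-4.5)=-2.25
n=1: y=-2.25, sp=-2, e=sp−y=0.25; I=-1.75, D=e−e_prev=2.25; u=1/2·0.25+3/2·(-1.75)+1/4·2.25=-1.9375; next y=-3/10·(-2.25)+1/2·(-1.9375)=-0.29375
n=2: y=-0.29375, sp=4, e=sp−y=4.29375; I=2.54375, D=e−e_prev=4.04375; u=1/2·4.29375+3/2·2.54375+1/4·4.04375≈6.973438; next y=-3/10·(-0.29375)+1/2·6.973438≈3.574844
n=3: y≈3.574844, sp=4, e=sp−y≈0.425156; I≈2.968906, D=e−e_prev≈-3.868594; u=1/2·0.425156+3/2·2.968906+1/4·(-3.868594)≈3.698789; next y=-3/10·3.574844+1/2·3.698789≈0.776941
n=4: y≈0.776941, sp=4, e=sp−y≈3.223059; I≈6.191965, D=e−e_prev≈2.797902; u=1/2·3.223059+3/2·6.191965+1/4·2.797902≈11.598952; next y=-3/10·0.776941+1/2·11.598952≈5.566394
n=5: y≈5.566394, sp=4, e=sp−y≈-1.566394; I≈4.625571, D=e−e_prev≈-4.789452; u=1/2·(-1.566394)+3/2·4.625571+1/4·(-4.789452)≈4.957797; next y=-3/10·5.566394+1/2·4.957797≈0.808980
n=6: y≈0.808980, sp=4, e=sp−y≈3.191020; I≈7.816591, D=e−e_prev≈4.757413; u=1/2·3.191020+3/2·7.816591+1/4·4.757413≈14.509749; next y=-3/10·0.808980+1/2·14.509749≈7.012181
n=7: y≈7.012181, sp=4, e=sp−y≈-3.012181; I≈4.804410, D=e−e_prev≈-6.203200; u=1/2·(-3.012181)+3/2·4.804410+1/4·(-6.203200)≈4.149725; next y=-3/10·7.012181+1/2·4.149725≈-0.028792
n=8: y≈-0.028792, sp=3, e=sp−y≈3.028792; I≈7.833202, D=e−e_prev≈6.040972; u=1/2·3.028792+3/2·7.833202+1/4·6.040972≈14.774442; next y=-3/10·(-0.028792)+1/2·14.774442≈7.395858
n=9: y≈7.395858, sp=3, e=sp−y≈-4.395858; I≈3.437344, D=e−e_prev≈-7.424650; u=1/2·(-4.395858)+3/2·3.437344+1/4·(-7.424650)≈1.101924; next y=-3/10·7.395858+1/2·1.101924≈-1.667796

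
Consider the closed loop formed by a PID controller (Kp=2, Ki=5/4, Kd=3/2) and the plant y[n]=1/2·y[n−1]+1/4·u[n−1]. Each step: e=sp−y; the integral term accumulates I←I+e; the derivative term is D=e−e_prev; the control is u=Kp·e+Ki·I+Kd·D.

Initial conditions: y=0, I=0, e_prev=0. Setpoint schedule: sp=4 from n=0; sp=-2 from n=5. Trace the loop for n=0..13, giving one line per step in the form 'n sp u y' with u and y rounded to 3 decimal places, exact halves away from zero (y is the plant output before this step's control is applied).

(exact arithmetic carried between steps; '≈' marks a value shown rounded to 6 d.p. or computed from one; I and e_prev carry over from the previous line; the table rounds u and y to 3 d.p., halves away from zero)
n=0: y=0, sp=4, e=sp−y=4; I=4, D=e−e_prev=4; u=2·4+5/4·4+3/2·4=19; next y=1/2·0+1/4·19=4.75
n=1: y=4.75, sp=4, e=sp−y=-0.75; I=3.25, D=e−e_prev=-4.75; u=2·(-0.75)+5/4·3.25+3/2·(-4.75)=-4.5625; next y=1/2·4.75+1/4·(-4.5625)=1.234375
n=2: y=1.234375, sp=4, e=sp−y=2.765625; I=6.015625, D=e−e_prev=3.515625; u=2·2.765625+5/4·6.015625+3/2·3.515625≈18.324219; next y=1/2·1.234375+1/4·18.324219≈5.198242
n=3: y≈5.198242, sp=4, e=sp−y≈-1.198242; I≈4.817383, D=e−e_prev≈-3.963867; u=2·(-1.198242)+5/4·4.817383+3/2·(-3.963867)≈-2.320557; next y=1/2·5.198242+1/4·(-2.320557)≈2.018982
n=4: y≈2.018982, sp=4, e=sp−y≈1.981018; I≈6.798401, D=e−e_prev≈3.179260; u=2·1.981018+5/4·6.798401+3/2·3.179260≈17.228928; next y=1/2·2.018982+1/4·17.228928≈5.316723
n=5: y≈5.316723, sp=-2, e=sp−y≈-7.316723; I≈-0.518322, D=e−e_prev≈-9.297741; u=2·(-7.316723)+5/4·(-0.518322)+3/2·(-9.297741)≈-29.227960; next y=1/2·5.316723+1/4·(-29.227960)≈-4.648628
n=6: y≈-4.648628, sp=-2, e=sp−y≈2.648628; I≈2.130306, D=e−e_prev≈9.965351; u=2·2.648628+5/4·2.130306+3/2·9.965351≈22.908167; next y=1/2·(-4.648628)+1/4·22.908167≈3.402728
n=7: y≈3.402728, sp=-2, e=sp−y≈-5.402728; I≈-3.272421, D=e−e_prev≈-8.051356; u=2·(-5.402728)+5/4·(-3.272421)+3/2·(-8.051356)≈-26.973015; next y=1/2·3.402728+1/4·(-26.973015)≈-5.041890
n=8: y≈-5.041890, sp=-2, e=sp−y≈3.041890; I≈-0.230531, D=e−e_prev≈8.444618; u=2·3.041890+5/4·(-0.230531)+3/2·8.444618≈18.462543; next y=1/2·(-5.041890)+1/4·18.462543≈2.094691
n=9: y≈2.094691, sp=-2, e=sp−y≈-4.094691; I≈-4.325222, D=e−e_prev≈-7.136581; u=2·(-4.094691)+5/4·(-4.325222)+3/2·(-7.136581)≈-24.300780; next y=1/2·2.094691+1/4·(-24.300780)≈-5.027850
n=10: y≈-5.027850, sp=-2, e=sp−y≈3.027850; I≈-1.297372, D=e−e_prev≈7.122540; u=2·3.027850+5/4·(-1.297372)+3/2·7.122540≈15.117794; next y=1/2·(-5.027850)+1/4·15.117794≈1.265524
n=11: y≈1.265524, sp=-2, e=sp−y≈-3.265524; I≈-4.562896, D=e−e_prev≈-6.293373; u=2·(-3.265524)+5/4·(-4.562896)+3/2·(-6.293373)≈-21.674728; next y=1/2·1.265524+1/4·(-21.674728)≈-4.785920
n=12: y≈-4.785920, sp=-2, e=sp−y≈2.785920; I≈-1.776976, D=e−e_prev≈6.051444; u=2·2.785920+5/4·(-1.776976)+3/2·6.051444≈12.427786; next y=1/2·(-4.785920)+1/4·12.427786≈0.713986
n=13: y≈0.713986, sp=-2, e=sp−y≈-2.713986; I≈-4.490962, D=e−e_prev≈-5.499906; u=2·(-2.713986)+5/4·(-4.490962)+3/2·(-5.499906)≈-19.291535; next y=1/2·0.713986+1/4·(-19.291535)≈-4.465891

0 4 19.000 0.000
1 4 -4.563 4.750
2 4 18.324 1.234
3 4 -2.321 5.198
4 4 17.229 2.019
5 -2 -29.228 5.317
6 -2 22.908 -4.649
7 -2 -26.973 3.403
8 -2 18.463 -5.042
9 -2 -24.301 2.095
10 -2 15.118 -5.028
11 -2 -21.675 1.266
12 -2 12.428 -4.786
13 -2 -19.292 0.714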